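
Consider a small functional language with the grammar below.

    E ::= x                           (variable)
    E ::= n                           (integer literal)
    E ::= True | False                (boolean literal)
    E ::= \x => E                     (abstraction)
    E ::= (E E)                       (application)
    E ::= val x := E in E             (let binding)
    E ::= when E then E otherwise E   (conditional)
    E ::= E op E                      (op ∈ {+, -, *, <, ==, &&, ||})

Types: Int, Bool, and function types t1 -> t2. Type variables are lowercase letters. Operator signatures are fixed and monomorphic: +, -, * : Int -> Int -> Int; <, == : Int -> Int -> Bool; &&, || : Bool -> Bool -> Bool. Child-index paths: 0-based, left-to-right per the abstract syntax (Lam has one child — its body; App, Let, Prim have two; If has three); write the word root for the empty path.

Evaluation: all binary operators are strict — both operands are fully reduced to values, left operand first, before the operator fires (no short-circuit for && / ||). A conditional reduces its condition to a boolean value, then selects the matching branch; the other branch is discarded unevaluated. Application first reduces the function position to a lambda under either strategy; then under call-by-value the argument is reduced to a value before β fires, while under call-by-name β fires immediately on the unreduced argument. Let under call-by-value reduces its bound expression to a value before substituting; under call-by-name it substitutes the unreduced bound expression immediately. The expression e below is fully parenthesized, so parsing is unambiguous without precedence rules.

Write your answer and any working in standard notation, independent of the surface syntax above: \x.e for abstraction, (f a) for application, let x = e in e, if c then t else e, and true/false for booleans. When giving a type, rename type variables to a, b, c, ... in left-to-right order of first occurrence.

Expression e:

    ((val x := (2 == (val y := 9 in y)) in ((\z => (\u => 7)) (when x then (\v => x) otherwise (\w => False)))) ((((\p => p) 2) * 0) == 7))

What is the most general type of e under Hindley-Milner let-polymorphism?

Derivation:
  unify Int ~ Int
let y : Int
y : Int
  unify Int ~ Int
let x : Bool
\u._ : b -> Int
\z._ : a -> b -> Int
x : Bool
  unify Bool ~ Bool
x : Bool
\v._ : c -> Bool
\w._ : d -> Bool
  unify c -> Bool ~ d -> Bool
  unify c ~ d
  unify Bool ~ Bool
  unify a -> b -> Int ~ (d -> Bool) -> e
  unify a ~ d -> Bool
  unify b -> Int ~ e
_ _ : b -> Int
p : f
\p._ : f -> f
  unify f -> f ~ Int -> g
  unify f ~ Int
  unify Int ~ g
_ _ : Int
  unify Int ~ Int
  unify Int ~ Int
  unify Int ~ Int
  unify Int ~ Int
  unify b -> Int ~ Bool -> h
  unify b ~ Bool
  unify Int ~ h
_ _ : Int

Answer: Int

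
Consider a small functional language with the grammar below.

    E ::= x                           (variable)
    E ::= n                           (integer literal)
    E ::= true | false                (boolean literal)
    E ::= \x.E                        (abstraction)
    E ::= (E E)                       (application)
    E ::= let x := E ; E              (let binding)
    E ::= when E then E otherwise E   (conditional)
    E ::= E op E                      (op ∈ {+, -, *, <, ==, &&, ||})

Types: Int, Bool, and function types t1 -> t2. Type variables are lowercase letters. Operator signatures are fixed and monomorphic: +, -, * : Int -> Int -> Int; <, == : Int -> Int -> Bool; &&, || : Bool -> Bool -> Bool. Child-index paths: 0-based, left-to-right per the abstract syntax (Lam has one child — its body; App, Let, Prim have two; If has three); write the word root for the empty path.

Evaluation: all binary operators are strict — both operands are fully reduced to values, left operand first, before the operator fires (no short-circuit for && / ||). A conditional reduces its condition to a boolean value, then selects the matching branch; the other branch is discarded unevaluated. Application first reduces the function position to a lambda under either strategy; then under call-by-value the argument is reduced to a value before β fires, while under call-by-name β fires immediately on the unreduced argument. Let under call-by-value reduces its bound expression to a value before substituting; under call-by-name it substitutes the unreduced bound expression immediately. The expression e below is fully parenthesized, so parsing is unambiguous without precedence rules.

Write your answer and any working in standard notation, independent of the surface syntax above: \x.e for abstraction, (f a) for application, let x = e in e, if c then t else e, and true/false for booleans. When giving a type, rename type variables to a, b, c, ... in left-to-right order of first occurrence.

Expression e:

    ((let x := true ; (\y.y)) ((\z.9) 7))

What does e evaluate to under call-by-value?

Answer: 9

Working:
step 0: ((let x = true in (\y.y)) ((\z.9) 7))
step 1: [let@0] ((\y.y) ((\z.9) 7))
step 2: [beta@1] ((\y.y) 9)
step 3: [beta@root] 9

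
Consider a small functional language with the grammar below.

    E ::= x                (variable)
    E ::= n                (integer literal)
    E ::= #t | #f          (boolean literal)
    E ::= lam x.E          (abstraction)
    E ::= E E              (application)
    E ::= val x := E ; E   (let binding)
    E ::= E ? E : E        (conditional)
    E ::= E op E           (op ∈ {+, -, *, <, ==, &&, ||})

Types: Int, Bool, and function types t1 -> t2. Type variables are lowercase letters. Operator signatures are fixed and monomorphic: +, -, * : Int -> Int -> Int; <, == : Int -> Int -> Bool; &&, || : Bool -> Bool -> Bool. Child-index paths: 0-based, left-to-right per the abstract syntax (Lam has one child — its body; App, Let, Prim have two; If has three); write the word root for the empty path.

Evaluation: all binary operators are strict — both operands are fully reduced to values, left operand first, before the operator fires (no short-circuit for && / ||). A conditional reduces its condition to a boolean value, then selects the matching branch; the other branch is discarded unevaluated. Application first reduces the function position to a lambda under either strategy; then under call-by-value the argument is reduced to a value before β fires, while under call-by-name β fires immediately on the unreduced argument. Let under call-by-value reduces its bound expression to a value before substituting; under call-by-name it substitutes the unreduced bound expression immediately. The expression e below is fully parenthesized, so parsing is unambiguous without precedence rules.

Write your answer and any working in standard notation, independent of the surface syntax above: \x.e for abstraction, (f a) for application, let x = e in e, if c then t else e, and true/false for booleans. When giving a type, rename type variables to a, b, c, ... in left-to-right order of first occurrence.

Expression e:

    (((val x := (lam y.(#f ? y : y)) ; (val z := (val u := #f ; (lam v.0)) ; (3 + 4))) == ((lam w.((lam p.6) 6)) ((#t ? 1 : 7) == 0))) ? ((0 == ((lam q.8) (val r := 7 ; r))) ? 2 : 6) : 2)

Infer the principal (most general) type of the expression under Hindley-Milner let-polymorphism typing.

Working:
  unify Bool ~ Bool
y : a
y : a
  unify a ~ a
\y._ : a -> a
let x : forall. a -> a
let u : Bool
\v._ : b -> Int
let z : forall. b -> Int
  unify Int ~ Int
  unify Int ~ Int
  unify Int ~ Int
\p._ : d -> Int
  unify d -> Int ~ Int -> e
  unify d ~ Int
  unify Int ~ e
_ _ : Int
\w._ : c -> Int
  unify Bool ~ Bool
  unify Int ~ Int
  unify Int ~ Int
  unify Int ~ Int
  unify c -> Int ~ Bool -> f
  unify c ~ Bool
  unify Int ~ f
_ _ : Int
  unify Int ~ Int
  unify Bool ~ Bool
  unify Int ~ Int
\q._ : g -> Int
let r : Int
r : Int
  unify g -> Int ~ Int -> h
  unify g ~ Int
  unify Int ~ h
_ _ : Int
  unify Int ~ Int
  unify Bool ~ Bool
  unify Int ~ Int
  unify Int ~ Int

Answer: Int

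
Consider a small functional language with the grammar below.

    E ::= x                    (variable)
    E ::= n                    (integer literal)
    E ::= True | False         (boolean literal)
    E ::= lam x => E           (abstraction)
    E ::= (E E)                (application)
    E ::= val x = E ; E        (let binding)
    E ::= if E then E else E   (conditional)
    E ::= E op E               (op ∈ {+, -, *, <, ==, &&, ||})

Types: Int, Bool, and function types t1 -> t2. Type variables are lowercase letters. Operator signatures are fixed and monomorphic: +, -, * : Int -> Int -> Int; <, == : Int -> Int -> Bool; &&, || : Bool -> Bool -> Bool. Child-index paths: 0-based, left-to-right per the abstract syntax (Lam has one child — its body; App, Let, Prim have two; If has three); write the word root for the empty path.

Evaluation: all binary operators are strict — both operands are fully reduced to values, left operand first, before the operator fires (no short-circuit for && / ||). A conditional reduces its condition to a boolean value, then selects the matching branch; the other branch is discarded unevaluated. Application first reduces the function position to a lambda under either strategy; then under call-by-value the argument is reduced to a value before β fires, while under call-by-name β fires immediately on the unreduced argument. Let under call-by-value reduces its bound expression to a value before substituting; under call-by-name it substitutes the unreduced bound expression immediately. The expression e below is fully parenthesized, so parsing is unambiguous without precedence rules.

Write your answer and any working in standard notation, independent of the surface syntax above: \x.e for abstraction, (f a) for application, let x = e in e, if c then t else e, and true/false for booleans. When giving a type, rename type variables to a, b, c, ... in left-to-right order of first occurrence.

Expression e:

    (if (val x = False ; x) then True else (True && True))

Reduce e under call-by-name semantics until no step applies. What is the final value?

Answer: true

Trace:
step 0: (if (let x = false in x) then true else (true && true))
step 1: [let@0] (if false then true else (true && true))
step 2: [if@root] (true && true)
step 3: [delta@root] true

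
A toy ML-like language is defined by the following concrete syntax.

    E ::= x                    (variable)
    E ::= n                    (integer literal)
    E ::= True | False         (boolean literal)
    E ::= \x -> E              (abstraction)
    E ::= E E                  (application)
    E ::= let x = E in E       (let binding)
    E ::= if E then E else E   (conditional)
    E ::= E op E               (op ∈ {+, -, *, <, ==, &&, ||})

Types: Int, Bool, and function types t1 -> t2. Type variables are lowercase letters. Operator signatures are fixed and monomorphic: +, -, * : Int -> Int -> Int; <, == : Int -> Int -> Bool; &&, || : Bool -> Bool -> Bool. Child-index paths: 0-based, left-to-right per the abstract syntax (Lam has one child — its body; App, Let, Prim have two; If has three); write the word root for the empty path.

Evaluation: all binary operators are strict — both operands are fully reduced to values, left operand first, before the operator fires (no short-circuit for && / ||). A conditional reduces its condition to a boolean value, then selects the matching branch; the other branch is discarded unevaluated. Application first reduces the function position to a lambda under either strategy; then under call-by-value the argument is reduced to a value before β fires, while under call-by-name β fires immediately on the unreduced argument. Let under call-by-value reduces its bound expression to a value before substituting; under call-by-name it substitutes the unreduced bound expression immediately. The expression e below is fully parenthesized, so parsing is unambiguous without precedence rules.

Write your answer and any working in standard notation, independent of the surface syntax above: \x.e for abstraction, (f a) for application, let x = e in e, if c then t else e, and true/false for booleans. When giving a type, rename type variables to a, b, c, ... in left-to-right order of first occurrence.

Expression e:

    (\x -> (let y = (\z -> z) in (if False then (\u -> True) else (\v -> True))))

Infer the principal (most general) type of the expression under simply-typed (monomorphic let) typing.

Answer: a -> b -> Bool

Working:
z : b
\z._ : b -> b
let y : b -> b
  unify Bool ~ Bool
\u._ : c -> Bool
\v._ : d -> Bool
  unify c -> Bool ~ d -> Bool
  unify c ~ d
  unify Bool ~ Bool
\x._ : a -> d -> Bool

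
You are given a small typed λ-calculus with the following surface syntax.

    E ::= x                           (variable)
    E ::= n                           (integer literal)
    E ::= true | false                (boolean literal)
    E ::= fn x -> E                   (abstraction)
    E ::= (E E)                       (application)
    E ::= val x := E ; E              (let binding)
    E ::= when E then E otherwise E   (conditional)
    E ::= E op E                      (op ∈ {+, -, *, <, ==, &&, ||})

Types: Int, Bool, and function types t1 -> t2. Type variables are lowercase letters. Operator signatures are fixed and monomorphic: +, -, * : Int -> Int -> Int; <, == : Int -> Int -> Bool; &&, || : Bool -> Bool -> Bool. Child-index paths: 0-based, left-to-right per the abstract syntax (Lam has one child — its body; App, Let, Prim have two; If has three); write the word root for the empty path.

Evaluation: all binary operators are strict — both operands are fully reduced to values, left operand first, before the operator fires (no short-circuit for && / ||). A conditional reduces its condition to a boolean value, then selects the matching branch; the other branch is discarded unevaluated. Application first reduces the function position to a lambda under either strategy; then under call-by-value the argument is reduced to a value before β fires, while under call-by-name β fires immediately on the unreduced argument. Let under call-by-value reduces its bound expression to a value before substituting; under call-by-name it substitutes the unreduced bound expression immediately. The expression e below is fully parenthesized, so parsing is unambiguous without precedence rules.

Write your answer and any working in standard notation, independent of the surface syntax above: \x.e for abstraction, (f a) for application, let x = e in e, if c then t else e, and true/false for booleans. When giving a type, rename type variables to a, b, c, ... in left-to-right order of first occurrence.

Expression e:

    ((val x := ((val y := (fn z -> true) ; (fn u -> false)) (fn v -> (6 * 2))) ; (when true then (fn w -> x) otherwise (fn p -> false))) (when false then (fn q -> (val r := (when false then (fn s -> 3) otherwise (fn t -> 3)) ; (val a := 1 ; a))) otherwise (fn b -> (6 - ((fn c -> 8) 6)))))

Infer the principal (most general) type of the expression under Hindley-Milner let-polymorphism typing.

Answer: Bool

Working:
\z._ : a -> Bool
let y : forall. a -> Bool
\u._ : b -> Bool
  unify Int ~ Int
  unify Int ~ Int
\v._ : c -> Int
  unify b -> Bool ~ (c -> Int) -> d
  unify b ~ c -> Int
  unify Bool ~ d
_ _ : Bool
let x : Bool
  unify Bool ~ Bool
x : Bool
\w._ : e -> Bool
\p._ : f -> Bool
  unify e -> Bool ~ f -> Bool
  unify e ~ f
  unify Bool ~ Bool
  unify Bool ~ Bool
  unify Bool ~ Bool
\s._ : h -> Int
\t._ : i -> Int
  unify h -> Int ~ i -> Int
  unify h ~ i
  unify Int ~ Int
let r : forall. i -> Int
let a : Int
a : Int
\q._ : g -> Int
  unify Int ~ Int
\c._ : k -> Int
  unify k -> Int ~ Int -> l
  unify k ~ Int
  unify Int ~ l
_ _ : Int
  unify Int ~ Int
\b._ : j -> Int
  unify g -> Int ~ j -> Int
  unify g ~ j
  unify Int ~ Int
  unify f -> Bool ~ (j -> Int) -> m
  unify f ~ j -> Int
  unify Bool ~ m
_ _ : Bool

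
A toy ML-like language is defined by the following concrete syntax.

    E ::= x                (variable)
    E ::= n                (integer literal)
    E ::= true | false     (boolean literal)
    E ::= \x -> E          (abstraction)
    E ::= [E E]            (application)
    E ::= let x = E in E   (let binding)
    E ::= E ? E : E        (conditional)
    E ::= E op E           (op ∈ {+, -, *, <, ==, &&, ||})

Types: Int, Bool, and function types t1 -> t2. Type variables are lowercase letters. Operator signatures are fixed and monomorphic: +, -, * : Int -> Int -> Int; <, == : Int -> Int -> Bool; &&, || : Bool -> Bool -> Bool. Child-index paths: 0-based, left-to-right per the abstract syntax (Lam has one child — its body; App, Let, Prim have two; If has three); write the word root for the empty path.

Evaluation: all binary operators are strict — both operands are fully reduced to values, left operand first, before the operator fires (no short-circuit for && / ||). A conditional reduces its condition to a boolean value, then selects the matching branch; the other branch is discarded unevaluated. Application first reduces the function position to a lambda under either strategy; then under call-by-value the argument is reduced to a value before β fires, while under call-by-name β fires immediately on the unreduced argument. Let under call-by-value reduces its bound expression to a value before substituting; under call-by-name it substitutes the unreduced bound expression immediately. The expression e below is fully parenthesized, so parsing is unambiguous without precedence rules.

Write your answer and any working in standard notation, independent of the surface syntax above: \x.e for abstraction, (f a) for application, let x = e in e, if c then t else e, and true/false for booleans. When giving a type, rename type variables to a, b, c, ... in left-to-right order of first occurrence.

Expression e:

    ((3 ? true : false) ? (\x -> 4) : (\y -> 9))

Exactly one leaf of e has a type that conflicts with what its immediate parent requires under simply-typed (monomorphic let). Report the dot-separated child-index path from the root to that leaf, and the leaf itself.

Answer: 0.0 : 3

Trace:
  unify Int ~ Bool
  FAIL: mismatch Int ~ Bool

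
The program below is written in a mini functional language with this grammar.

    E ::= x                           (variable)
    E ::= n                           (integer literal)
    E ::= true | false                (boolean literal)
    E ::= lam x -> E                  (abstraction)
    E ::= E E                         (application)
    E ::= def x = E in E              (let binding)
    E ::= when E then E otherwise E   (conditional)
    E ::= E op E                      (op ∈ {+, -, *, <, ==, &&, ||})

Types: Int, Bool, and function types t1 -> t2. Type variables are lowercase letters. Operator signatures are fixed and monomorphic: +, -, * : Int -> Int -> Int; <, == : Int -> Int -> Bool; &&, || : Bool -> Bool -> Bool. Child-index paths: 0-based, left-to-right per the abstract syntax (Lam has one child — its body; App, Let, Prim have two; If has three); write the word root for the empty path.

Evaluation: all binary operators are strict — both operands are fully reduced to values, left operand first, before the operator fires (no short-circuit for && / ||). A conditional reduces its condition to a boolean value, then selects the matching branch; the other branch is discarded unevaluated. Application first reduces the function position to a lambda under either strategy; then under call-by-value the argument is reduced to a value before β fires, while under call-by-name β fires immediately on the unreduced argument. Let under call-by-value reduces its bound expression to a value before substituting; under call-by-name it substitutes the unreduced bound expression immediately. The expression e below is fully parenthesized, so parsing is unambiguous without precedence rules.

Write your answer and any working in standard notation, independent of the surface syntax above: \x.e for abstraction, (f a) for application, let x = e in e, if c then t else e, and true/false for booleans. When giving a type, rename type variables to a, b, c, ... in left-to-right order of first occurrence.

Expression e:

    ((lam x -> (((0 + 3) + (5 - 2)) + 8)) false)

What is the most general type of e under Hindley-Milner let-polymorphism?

Answer: Int

Trace:
  unify Int ~ Int
  unify Int ~ Int
  unify Int ~ Int
  unify Int ~ Int
  unify Int ~ Int
  unify Int ~ Int
  unify Int ~ Int
  unify Int ~ Int
\x._ : a -> Int
  unify a -> Int ~ Bool -> b
  unify a ~ Bool
  unify Int ~ b
_ _ : Int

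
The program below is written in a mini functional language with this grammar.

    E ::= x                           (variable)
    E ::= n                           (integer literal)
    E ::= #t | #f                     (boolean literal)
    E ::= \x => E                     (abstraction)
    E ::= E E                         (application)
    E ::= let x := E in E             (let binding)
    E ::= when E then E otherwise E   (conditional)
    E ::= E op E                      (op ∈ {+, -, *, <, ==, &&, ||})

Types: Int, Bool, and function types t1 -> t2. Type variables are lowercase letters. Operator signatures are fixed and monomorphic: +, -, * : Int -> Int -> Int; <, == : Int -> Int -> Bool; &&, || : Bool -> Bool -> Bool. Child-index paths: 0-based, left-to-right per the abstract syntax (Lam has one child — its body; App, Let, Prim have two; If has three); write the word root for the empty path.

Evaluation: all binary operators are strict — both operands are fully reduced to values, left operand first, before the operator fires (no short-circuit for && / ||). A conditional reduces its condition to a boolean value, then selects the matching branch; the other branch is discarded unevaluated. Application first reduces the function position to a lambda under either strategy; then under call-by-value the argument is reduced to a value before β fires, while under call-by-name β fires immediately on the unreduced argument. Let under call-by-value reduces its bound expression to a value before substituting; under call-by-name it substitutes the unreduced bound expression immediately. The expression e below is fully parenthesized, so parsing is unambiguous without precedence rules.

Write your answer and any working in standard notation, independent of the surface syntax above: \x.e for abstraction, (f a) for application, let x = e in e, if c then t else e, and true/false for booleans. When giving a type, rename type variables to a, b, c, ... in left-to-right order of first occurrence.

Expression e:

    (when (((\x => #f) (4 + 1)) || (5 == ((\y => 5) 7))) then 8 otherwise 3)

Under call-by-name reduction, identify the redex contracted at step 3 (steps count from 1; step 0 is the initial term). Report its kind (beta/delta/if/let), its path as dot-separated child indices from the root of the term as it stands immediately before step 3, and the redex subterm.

Answer: delta at 0.1 : (5 == 5)

Derivation:
step 0: (if (((\x.false) (4 + 1)) || (5 == ((\y.5) 7))) then 8 else 3)
step 1: [beta@0.0] (if (false || (5 == ((\y.5) 7))) then 8 else 3)
step 2: [beta@0.1.1] (if (false || (5 == 5)) then 8 else 3)
step 3: [delta@0.1] (if (false || true) then 8 else 3)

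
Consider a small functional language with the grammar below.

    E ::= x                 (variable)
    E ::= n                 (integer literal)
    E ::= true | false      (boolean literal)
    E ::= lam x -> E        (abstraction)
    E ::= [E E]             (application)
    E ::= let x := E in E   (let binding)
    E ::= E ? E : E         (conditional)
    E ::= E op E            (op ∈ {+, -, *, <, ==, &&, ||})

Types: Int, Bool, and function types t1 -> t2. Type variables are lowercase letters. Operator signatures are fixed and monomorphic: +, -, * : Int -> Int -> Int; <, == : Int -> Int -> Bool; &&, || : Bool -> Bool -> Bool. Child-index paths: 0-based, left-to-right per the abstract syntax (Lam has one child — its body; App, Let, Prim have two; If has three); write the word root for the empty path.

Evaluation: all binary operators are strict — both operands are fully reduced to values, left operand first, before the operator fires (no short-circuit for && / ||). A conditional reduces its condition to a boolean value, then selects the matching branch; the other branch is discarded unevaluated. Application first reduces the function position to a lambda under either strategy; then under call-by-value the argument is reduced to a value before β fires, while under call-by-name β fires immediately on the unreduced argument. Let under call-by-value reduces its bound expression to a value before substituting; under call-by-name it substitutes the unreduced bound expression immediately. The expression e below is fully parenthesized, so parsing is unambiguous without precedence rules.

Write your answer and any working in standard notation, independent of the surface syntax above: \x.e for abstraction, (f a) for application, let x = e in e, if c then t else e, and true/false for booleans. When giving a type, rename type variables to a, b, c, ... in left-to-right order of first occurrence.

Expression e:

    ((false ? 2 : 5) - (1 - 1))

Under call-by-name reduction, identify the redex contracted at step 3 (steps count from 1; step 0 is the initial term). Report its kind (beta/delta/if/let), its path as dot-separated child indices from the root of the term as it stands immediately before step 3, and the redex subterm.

Trace:
step 0: ((if false then 2 else 5) - (1 - 1))
step 1: [if@0] (5 - (1 - 1))
step 2: [delta@1] (5 - 0)
step 3: [delta@root] 5

Answer: delta at root : (5 - 0)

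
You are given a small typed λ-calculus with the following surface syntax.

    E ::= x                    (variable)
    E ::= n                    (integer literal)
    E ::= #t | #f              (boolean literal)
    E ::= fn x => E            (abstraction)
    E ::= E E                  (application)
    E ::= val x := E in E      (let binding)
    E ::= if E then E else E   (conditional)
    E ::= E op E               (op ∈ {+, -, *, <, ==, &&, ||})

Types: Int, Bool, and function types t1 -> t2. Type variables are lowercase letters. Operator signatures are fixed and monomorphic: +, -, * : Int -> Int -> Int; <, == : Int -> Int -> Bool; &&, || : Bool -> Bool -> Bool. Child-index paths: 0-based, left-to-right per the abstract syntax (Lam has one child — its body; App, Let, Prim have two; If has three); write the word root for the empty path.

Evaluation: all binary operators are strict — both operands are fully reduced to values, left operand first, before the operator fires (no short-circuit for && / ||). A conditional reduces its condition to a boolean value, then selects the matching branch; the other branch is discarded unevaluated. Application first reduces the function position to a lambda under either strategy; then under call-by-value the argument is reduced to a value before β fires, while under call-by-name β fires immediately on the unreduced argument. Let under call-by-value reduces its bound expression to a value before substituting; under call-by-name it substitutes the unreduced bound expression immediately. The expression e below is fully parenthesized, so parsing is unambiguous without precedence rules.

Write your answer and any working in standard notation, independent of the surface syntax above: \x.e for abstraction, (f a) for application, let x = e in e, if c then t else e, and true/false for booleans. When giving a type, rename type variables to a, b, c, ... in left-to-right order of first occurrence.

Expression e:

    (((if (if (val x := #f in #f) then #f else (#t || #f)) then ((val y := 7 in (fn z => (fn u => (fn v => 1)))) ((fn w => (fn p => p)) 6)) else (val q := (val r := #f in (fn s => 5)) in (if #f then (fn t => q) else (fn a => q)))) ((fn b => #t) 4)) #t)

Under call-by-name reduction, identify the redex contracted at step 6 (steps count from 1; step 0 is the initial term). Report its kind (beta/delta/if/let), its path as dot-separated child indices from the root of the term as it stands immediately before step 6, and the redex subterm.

Trace:
step 0: (((if (if (let x = false in false) then false else (true || false)) then ((let y = 7 in (\z.(\u.(\v.1)))) ((\w.(\p.p)) 6)) else (let q = (let r = false in (\s.5)) in (if false then (\t.q) else (\a.q)))) ((\b.true) 4)) true)
step 1: [let@0.0.0.0] (((if (if false then false else (true || false)) then ((let y = 7 in (\z.(\u.(\v.1)))) ((\w.(\p.p)) 6)) else (let q = (let r = false in (\s.5)) in (if false then (\t.q) else (\a.q)))) ((\b.true) 4)) true)
step 2: [if@0.0.0] (((if (true || false) then ((let y = 7 in (\z.(\u.(\v.1)))) ((\w.(\p.p)) 6)) else (let q = (let r = false in (\s.5)) in (if false then (\t.q) else (\a.q)))) ((\b.true) 4)) true)
step 3: [delta@0.0.0] (((if true then ((let y = 7 in (\z.(\u.(\v.1)))) ((\w.(\p.p)) 6)) else (let q = (let r = false in (\s.5)) in (if false then (\t.q) else (\a.q)))) ((\b.true) 4)) true)
step 4: [if@0.0] ((((let y = 7 in (\z.(\u.(\v.1)))) ((\w.(\p.p)) 6)) ((\b.true) 4)) true)
step 5: [let@0.0.0] ((((\z.(\u.(\v.1))) ((\w.(\p.p)) 6)) ((\b.true) 4)) true)
step 6: [beta@0.0] (((\u.(\v.1)) ((\b.true) 4)) true)

Answer: beta at 0.0 : ((\z.(\u.(\v.1))) ((\w.(\p.p)) 6))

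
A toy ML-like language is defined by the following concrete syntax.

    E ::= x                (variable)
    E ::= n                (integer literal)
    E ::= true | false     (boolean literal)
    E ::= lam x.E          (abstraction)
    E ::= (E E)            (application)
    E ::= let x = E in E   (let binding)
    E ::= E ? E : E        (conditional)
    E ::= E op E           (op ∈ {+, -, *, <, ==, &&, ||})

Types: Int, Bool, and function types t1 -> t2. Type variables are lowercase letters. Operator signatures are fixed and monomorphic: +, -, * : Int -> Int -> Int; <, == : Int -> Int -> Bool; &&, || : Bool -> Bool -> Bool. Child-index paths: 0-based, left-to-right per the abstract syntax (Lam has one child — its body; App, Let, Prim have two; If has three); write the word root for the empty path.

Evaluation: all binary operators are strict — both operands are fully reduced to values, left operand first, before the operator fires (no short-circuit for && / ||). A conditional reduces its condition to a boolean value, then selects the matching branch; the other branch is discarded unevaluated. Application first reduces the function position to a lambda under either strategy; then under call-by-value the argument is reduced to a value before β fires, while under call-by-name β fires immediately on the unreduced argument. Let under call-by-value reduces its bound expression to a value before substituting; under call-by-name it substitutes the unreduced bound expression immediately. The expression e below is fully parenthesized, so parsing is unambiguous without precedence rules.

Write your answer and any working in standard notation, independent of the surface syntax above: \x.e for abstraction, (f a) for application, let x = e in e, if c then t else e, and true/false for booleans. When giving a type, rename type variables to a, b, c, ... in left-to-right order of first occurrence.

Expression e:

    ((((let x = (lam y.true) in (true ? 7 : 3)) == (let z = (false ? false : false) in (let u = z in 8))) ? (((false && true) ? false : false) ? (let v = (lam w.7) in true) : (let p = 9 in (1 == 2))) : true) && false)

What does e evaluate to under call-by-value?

Answer: false

Trace:
step 0: ((if ((let x = (\y.true) in (if true then 7 else 3)) == (let z = (if false then false else false) in (let u = z in 8))) then (if (if (false && true) then false else false) then (let v = (\w.7) in true) else (let p = 9 in (1 == 2))) else true) && false)
step 1: [let@0.0.0] ((if ((if true then 7 else 3) == (let z = (if false then false else false) in (let u = z in 8))) then (if (if (false && true) then false else false) then (let v = (\w.7) in true) else (let p = 9 in (1 == 2))) else true) && false)
step 2: [if@0.0.0] ((if (7 == (let z = (if false then false else false) in (let u = z in 8))) then (if (if (false && true) then false else false) then (let v = (\w.7) in true) else (let p = 9 in (1 == 2))) else true) && false)
step 3: [if@0.0.1.0] ((if (7 == (let z = false in (let u = z in 8))) then (if (if (false && true) then false else false) then (let v = (\w.7) in true) else (let p = 9 in (1 == 2))) else true) && false)
step 4: [let@0.0.1] ((if (7 == (let u = false in 8)) then (if (if (false && true) then false else false) then (let v = (\w.7) in true) else (let p = 9 in (1 == 2))) else true) && false)
step 5: [let@0.0.1] ((if (7 == 8) then (if (if (false && true) then false else false) then (let v = (\w.7) in true) else (let p = 9 in (1 == 2))) else true) && false)
step 6: [delta@0.0] ((if false then (if (if (false && true) then false else false) then (let v = (\w.7) in true) else (let p = 9 in (1 == 2))) else true) && false)
step 7: [if@0] (true && false)
step 8: [delta@root] false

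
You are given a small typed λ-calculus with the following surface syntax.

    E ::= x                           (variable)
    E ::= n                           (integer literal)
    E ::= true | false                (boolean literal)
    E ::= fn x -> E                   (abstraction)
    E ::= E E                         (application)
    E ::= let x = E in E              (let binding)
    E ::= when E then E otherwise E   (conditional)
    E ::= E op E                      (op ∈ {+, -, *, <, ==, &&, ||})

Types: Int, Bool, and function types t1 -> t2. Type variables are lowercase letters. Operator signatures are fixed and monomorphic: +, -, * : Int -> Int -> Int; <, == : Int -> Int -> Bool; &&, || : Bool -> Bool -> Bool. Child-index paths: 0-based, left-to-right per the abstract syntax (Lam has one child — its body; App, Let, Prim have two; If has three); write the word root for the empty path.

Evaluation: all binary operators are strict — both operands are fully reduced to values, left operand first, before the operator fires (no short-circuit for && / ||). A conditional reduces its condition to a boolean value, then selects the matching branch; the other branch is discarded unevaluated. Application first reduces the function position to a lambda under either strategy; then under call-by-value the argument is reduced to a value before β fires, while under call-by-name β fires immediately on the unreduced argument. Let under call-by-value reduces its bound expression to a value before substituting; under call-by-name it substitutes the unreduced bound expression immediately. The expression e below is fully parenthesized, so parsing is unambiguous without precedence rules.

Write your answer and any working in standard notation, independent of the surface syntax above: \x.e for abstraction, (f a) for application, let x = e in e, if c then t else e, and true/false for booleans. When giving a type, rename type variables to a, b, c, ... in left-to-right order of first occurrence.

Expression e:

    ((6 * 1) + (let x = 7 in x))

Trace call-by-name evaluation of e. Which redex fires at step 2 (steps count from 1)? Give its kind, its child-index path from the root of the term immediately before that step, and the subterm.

Answer: let at 1 : (let x = 7 in x)

Derivation:
step 0: ((6 * 1) + (let x = 7 in x))
step 1: [delta@0] (6 + (let x = 7 in x))
step 2: [let@1] (6 + 7)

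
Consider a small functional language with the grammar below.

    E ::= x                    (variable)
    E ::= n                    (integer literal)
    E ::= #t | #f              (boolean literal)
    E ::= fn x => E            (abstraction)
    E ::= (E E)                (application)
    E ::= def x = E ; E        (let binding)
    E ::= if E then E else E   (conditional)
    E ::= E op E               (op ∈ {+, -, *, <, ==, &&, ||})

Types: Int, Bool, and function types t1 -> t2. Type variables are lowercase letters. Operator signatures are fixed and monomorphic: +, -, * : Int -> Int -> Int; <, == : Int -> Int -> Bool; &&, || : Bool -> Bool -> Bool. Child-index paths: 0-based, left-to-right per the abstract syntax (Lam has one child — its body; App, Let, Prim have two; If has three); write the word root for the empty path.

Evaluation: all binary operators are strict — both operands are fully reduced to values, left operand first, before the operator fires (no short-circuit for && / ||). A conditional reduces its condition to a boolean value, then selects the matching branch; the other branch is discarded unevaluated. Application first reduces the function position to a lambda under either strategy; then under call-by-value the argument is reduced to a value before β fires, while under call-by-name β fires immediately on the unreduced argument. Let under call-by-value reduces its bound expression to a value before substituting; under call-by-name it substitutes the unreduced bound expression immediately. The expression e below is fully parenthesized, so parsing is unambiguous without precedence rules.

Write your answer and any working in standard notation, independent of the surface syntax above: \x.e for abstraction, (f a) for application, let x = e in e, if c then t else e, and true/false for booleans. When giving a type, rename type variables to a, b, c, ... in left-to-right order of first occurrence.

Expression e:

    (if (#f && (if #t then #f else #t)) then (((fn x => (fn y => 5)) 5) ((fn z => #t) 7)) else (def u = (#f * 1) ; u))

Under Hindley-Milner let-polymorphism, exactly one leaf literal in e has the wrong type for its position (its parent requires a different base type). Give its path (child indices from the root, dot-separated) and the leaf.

Answer: 2.0.0 : false

Working:
  unify Bool ~ Bool
  unify Bool ~ Bool
  unify Bool ~ Bool
  unify Bool ~ Bool
  unify Bool ~ Bool
\y._ : b -> Int
\x._ : a -> b -> Int
  unify a -> b -> Int ~ Int -> c
  unify a ~ Int
  unify b -> Int ~ c
_ _ : b -> Int
\z._ : d -> Bool
  unify d -> Bool ~ Int -> e
  unify d ~ Int
  unify Bool ~ e
_ _ : Bool
  unify b -> Int ~ Bool -> f
  unify b ~ Bool
  unify Int ~ f
_ _ : Int
  unify Bool ~ Int
  FAIL: mismatch Bool ~ Int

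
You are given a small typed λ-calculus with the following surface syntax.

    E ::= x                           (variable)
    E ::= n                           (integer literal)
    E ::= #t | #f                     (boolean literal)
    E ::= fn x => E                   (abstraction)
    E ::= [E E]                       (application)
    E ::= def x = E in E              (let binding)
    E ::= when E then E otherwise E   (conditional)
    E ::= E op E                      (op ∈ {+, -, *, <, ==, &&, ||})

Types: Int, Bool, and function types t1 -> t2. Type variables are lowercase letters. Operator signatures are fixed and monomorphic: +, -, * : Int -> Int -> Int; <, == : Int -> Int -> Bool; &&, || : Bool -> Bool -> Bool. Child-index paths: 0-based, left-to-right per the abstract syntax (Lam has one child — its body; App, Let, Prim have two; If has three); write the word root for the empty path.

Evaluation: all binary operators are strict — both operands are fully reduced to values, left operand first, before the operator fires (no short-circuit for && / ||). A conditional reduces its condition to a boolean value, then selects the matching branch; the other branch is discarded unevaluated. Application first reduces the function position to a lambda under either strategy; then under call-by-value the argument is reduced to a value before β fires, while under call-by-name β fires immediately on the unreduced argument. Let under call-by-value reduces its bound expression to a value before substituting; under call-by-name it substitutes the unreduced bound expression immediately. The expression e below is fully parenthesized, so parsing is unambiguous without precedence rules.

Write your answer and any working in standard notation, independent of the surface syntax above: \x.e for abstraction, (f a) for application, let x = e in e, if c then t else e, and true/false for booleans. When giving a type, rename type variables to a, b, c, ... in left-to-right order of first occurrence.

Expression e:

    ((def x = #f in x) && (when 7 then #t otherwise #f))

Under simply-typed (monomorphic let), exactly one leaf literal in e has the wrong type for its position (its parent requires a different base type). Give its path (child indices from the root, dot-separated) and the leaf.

Trace:
let x : Bool
x : Bool
  unify Bool ~ Bool
  unify Int ~ Bool
  FAIL: mismatch Int ~ Bool

Answer: 1.0 : 7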